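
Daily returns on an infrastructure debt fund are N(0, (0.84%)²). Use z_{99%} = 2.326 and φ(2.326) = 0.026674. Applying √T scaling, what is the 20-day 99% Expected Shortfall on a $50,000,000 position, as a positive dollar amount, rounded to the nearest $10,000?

σ_{20d} = 0.84% × √20 = 3.757%.
ES multiplier = φ(z)/(1−α) = 0.026674/0.01 = 2.667.
ES = 3.757% × 2.667 = 10.020%; on $50,000,000: $5,010,000.

$5,010,000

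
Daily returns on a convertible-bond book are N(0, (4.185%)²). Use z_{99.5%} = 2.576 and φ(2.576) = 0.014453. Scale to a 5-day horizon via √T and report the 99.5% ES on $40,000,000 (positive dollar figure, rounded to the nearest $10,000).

σ_{5d} = 4.185% × √5 = 9.358%.
ES multiplier = φ(z)/(1−α) = 0.014453/0.005 = 2.891.
ES = 9.358% × 2.891 = 27.054%; on $40,000,000: $10,821,600.

$10,820,000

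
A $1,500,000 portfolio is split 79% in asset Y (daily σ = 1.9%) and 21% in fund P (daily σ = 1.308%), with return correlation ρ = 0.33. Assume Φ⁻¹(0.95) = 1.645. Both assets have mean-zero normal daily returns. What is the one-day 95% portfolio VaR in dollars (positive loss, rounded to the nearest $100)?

$39,800

σ_p² = 0.79²·1.9² + 0.21²·1.308² + 2·0.33·0.79·0.21·1.9·1.308 = 2.6006 (%²).
σ_p = √2.6006 = 1.613%.
VaR = 1.645 × 1.613% = 2.653%; on $1,500,000 that is $39,795.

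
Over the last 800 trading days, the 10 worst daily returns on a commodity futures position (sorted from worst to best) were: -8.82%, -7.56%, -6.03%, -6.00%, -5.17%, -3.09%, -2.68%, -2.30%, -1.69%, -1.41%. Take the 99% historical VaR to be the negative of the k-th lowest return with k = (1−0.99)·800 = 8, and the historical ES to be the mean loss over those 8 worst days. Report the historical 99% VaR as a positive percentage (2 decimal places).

k = 8; the 8th lowest return is -2.30%, so VaR = 2.30%.

2.30%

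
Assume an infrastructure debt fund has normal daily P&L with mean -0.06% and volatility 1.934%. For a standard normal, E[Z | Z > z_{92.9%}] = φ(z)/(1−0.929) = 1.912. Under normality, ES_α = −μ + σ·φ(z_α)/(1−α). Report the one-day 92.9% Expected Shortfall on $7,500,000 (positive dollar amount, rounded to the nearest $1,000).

$282,000

ES = −(-0.06%) + 1.934% × 1.912 = 3.758%.
On $7,500,000: 0.03758 × $7,500,000 = $281,850.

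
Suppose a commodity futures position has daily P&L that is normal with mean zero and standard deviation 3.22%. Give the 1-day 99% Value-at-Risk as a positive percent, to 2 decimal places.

At 99% one-sided, z = 2.326.
VaR = z·σ = 2.326 × 3.22% = 7.490%.

7.49%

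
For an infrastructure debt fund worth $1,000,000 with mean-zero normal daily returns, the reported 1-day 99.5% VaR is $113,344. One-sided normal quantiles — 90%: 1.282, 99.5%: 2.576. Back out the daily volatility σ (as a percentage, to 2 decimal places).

4.40%

VaR as a fraction: $113,344 / $1,000,000 = 11.334%.
σ = VaR / z = 11.334% / 2.576 = 4.400%.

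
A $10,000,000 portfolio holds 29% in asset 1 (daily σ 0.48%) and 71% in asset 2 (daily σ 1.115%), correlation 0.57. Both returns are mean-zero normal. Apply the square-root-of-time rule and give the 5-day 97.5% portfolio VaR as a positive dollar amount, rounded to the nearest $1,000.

σ_p = √(0.29²·0.48² + 0.71²·1.115² + 2·0.57·0.29·0.71·0.48·1.115) = 0.878%.
σ_{5d} = 0.878% × √5 = 1.963%.
z(97.5%) = 1.960.
VaR = 1.960 × 1.963% = 3.847%; on $10,000,000 that is $384,700.

$385,000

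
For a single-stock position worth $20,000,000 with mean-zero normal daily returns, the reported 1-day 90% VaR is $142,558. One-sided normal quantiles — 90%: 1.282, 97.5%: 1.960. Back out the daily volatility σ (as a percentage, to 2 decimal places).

VaR as a fraction: $142,558 / $20,000,000 = 0.713%.
σ = VaR / z = 0.713% / 1.282 = 0.556%.

0.56%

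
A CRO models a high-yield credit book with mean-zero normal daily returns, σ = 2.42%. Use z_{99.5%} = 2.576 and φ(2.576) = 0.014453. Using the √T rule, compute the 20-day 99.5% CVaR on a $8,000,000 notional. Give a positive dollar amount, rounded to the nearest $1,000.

σ_{20d} = 2.42% × √20 = 10.823%.
ES multiplier = φ(z)/(1−α) = 0.014453/0.005 = 2.891.
ES = 10.823% × 2.891 = 31.289%; on $8,000,000: $2,503,120.

$2,503,000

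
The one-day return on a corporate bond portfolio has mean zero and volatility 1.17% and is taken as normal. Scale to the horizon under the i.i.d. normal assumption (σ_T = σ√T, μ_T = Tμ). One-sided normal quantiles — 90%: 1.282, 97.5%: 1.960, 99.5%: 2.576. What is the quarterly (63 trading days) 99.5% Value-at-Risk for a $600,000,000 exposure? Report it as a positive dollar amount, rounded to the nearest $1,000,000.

$144,000,000

σ_{63d} = 1.17% × √63 = 9.287%.
VaR = 2.576 × 9.287% = 23.923%.
On $600,000,000: 0.23923 × $600,000,000 = $143,538,000.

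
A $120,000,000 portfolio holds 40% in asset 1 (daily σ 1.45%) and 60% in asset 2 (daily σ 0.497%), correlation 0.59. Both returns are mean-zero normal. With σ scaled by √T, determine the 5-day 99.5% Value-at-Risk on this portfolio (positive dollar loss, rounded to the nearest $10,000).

σ_p = √(0.4²·1.45² + 0.6²·0.497² + 2·0.59·0.4·0.6·1.45·0.497) = 0.793%.
σ_{5d} = 0.793% × √5 = 1.773%.
z(99.5%) = 2.576.
VaR = 2.576 × 1.773% = 4.567%; on $120,000,000 that is $5,480,400.

$5,480,000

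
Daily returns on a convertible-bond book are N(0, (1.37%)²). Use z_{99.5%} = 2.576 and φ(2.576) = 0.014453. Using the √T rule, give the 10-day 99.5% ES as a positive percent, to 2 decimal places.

12.52%

σ_{10d} = 1.37% × √10 = 4.332%.
ES multiplier = φ(z)/(1−α) = 0.014453/0.005 = 2.891.
ES = 4.332% × 2.891 = 12.524%.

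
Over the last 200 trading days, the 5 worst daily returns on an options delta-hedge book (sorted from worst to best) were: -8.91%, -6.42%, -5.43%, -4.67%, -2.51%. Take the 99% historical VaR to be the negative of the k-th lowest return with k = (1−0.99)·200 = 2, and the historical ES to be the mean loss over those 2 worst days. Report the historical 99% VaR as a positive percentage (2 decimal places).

k = 2; the 2nd lowest return is -6.42%, so VaR = 6.42%.

6.42%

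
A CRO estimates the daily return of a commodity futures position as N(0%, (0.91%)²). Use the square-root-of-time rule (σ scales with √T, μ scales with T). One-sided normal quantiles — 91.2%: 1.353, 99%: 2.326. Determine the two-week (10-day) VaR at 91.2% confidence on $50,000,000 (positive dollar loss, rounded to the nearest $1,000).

σ_{10d} = 0.91% × √10 = 2.878%.
VaR = 1.353 × 2.878% = 3.894%.
On $50,000,000: 0.03894 × $50,000,000 = $1,947,000.

$1,947,000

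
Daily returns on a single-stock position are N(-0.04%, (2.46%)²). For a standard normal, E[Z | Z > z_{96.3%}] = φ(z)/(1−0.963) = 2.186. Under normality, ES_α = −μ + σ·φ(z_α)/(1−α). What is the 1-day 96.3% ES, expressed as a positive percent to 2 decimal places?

ES = −(-0.04%) + 2.46% × 2.186 = 5.418%.

5.42%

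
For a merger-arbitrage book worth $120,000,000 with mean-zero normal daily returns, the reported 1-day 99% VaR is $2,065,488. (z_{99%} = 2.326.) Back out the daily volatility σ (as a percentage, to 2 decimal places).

0.74%

VaR as a fraction: $2,065,488 / $120,000,000 = 1.721%.
σ = VaR / z = 1.721% / 2.326 = 0.740%.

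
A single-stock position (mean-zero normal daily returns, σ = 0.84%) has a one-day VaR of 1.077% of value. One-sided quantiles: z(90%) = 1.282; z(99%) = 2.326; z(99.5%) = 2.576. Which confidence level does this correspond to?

90%

Implied z = VaR/σ = 1.077 / 0.84 = 1.282.
This matches z(90%) = 1.282.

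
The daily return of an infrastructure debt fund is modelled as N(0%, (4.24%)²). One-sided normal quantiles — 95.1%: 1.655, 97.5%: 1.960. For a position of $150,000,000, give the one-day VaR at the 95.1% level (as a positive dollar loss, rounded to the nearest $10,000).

$10,530,000

VaR = z·σ = 1.655 × 4.24% = 7.017%.
On $150,000,000: 0.07017 × $150,000,000 = $10,525,500.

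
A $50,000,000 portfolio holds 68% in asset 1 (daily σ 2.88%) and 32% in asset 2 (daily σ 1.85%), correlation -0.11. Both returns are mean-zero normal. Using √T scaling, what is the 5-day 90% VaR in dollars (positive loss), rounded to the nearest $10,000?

$2,840,000

σ_p = √(0.68²·2.88² + 0.32²·1.85² + 2·-0.11·0.68·0.32·2.88·1.85) = 1.983%.
σ_{5d} = 1.983% × √5 = 4.434%.
z(90%) = 1.282.
VaR = 1.282 × 4.434% = 5.684%; on $50,000,000 that is $2,842,000.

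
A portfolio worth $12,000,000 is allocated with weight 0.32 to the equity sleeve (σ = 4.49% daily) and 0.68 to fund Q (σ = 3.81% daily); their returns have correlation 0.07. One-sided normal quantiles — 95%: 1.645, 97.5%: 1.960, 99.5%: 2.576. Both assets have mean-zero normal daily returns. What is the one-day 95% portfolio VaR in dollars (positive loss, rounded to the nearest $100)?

σ_p² = 0.32²·4.49² + 0.68²·3.81² + 2·0.07·0.32·0.68·4.49·3.81 = 9.2978 (%²).
σ_p = √9.2978 = 3.049%.
VaR = 1.645 × 3.049% = 5.016%; on $12,000,000 that is $601,920.

$601,900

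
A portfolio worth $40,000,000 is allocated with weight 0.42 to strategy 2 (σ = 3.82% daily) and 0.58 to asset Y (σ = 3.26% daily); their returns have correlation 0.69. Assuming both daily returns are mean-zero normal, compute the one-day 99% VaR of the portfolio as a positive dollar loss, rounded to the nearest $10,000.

σ_p² = 0.42²·3.82² + 0.58²·3.26² + 2·0.69·0.42·0.58·3.82·3.26 = 10.3356 (%²).
σ_p = √10.3356 = 3.215%.
At 99%, z = 2.326.
VaR = 2.326 × 3.215% = 7.478%; on $40,000,000 that is $2,991,200.

$2,990,000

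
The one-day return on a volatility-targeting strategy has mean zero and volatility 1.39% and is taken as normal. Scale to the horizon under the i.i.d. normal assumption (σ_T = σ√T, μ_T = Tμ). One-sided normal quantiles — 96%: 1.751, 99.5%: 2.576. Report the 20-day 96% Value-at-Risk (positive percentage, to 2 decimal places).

σ_{20d} = 1.39% × √20 = 6.216%.
VaR = 1.751 × 6.216% = 10.884%.

10.88%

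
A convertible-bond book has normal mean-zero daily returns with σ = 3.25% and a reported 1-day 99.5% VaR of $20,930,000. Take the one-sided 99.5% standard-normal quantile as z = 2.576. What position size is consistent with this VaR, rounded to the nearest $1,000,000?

$250,000,000

VaR as a fraction of value: z·σ = 2.576 × 3.25% = 8.372%.
Position = $20,930,000 / 0.08372 = $250,000,000.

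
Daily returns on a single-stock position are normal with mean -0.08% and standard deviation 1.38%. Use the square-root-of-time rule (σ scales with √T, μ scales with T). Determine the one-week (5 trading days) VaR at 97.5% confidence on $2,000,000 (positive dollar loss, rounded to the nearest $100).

$129,000

At 97.5%, z = 1.960.
σ_{5d} = 1.38% × √5 = 3.086%; μ_{5d} = 5 × -0.08% = -0.400%.
VaR = −(-0.400%) + 1.960 × 3.086% = 6.449%.
On $2,000,000: 0.06449 × $2,000,000 = $128,980.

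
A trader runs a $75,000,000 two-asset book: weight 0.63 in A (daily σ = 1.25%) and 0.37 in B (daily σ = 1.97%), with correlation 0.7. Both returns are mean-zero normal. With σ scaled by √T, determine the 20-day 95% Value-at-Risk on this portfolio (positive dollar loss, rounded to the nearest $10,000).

$7,710,000

σ_p = √(0.63²·1.25² + 0.37²·1.97² + 2·0.7·0.63·0.37·1.25·1.97) = 1.398%.
σ_{20d} = 1.398% × √20 = 6.252%.
z(95%) = 1.645.
VaR = 1.645 × 6.252% = 10.285%; on $75,000,000 that is $7,713,750.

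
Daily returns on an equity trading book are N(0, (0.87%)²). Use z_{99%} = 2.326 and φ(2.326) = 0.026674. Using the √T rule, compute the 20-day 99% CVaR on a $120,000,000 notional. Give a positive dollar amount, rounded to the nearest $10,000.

$12,450,000

σ_{20d} = 0.87% × √20 = 3.891%.
ES multiplier = φ(z)/(1−α) = 0.026674/0.01 = 2.667.
ES = 3.891% × 2.667 = 10.377%; on $120,000,000: $12,452,400.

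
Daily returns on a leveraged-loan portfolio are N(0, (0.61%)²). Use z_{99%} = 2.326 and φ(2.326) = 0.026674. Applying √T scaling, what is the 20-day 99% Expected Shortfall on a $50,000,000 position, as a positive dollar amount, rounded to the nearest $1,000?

$3,638,000

σ_{20d} = 0.61% × √20 = 2.728%.
ES multiplier = φ(z)/(1−α) = 0.026674/0.01 = 2.667.
ES = 2.728% × 2.667 = 7.276%; on $50,000,000: $3,638,000.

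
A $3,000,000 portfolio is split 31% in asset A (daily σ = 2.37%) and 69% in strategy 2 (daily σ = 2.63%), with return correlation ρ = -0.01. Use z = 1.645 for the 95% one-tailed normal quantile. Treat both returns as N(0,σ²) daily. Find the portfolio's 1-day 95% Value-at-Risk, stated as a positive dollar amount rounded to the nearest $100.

σ_p² = 0.31²·2.37² + 0.69²·2.63² + 2·-0.01·0.31·0.69·2.37·2.63 = 3.8063 (%²).
σ_p = √3.8063 = 1.951%.
VaR = 1.645 × 1.951% = 3.209%; on $3,000,000 that is $96,270.

$96,300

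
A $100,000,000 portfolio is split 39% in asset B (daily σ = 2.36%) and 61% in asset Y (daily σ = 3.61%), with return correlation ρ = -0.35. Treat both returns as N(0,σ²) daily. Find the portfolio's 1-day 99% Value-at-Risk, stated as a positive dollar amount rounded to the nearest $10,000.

σ_p² = 0.39²·2.36² + 0.61²·3.61² + 2·-0.35·0.39·0.61·2.36·3.61 = 4.2776 (%²).
σ_p = √4.2776 = 2.068%.
At 99%, z = 2.326.
VaR = 2.326 × 2.068% = 4.810%; on $100,000,000 that is $4,810,000.

$4,810,000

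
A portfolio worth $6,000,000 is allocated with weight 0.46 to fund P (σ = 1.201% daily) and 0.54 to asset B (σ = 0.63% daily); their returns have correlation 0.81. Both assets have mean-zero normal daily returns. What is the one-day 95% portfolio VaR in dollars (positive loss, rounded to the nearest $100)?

$84,100

σ_p² = 0.46²·1.201² + 0.54²·0.63² + 2·0.81·0.46·0.54·1.201·0.63 = 0.7254 (%²).
σ_p = √0.7254 = 0.852%.
At 95%, z = 1.645.
VaR = 1.645 × 0.852% = 1.402%; on $6,000,000 that is $84,120.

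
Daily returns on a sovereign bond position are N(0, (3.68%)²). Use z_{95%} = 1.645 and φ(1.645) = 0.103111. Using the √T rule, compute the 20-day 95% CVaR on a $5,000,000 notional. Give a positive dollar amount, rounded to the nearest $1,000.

σ_{20d} = 3.68% × √20 = 16.457%.
ES multiplier = φ(z)/(1−α) = 0.103111/0.05 = 2.062.
ES = 16.457% × 2.062 = 33.934%; on $5,000,000: $1,696,700.

$1,697,000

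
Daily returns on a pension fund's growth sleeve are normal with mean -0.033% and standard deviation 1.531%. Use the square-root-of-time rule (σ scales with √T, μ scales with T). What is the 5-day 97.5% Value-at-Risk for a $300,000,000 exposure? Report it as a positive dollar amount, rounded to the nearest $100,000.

At 97.5%, z = 1.960.
σ_{5d} = 1.531% × √5 = 3.423%; μ_{5d} = 5 × -0.033% = -0.165%.
VaR = −(-0.165%) + 1.960 × 3.423% = 6.874%.
On $300,000,000: 0.06874 × $300,000,000 = $20,622,000.

$20,600,000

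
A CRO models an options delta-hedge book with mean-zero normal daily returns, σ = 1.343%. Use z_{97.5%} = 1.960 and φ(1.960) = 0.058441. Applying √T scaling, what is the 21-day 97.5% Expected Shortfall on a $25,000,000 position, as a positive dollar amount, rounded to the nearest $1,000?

σ_{21d} = 1.343% × √21 = 6.154%.
ES multiplier = φ(z)/(1−α) = 0.058441/0.025 = 2.338.
ES = 6.154% × 2.338 = 14.388%; on $25,000,000: $3,597,000.

$3,597,000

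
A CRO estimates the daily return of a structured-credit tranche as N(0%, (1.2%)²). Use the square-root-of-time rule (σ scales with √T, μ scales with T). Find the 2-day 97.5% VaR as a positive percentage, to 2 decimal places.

3.33%

At 97.5%, z = 1.960.
σ_{2d} = 1.2% × √2 = 1.697%.
VaR = 1.960 × 1.697% = 3.326%.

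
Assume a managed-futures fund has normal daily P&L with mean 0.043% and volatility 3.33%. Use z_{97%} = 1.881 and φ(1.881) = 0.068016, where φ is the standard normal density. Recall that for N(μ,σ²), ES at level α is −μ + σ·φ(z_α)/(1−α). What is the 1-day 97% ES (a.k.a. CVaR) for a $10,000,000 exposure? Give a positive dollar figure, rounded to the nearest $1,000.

$751,000

Tail multiplier: φ(z)/(1−α) = 0.068016 / 0.03 = 2.267.
ES = −(0.043%) + 3.33% × 2.267 = 7.506%.
On $10,000,000: 0.07506 × $10,000,000 = $750,600.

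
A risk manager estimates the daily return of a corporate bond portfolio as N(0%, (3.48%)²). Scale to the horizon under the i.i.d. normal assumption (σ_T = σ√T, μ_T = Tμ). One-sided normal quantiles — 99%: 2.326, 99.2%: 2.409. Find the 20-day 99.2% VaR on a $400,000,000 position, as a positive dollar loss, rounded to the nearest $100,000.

σ_{20d} = 3.48% × √20 = 15.563%.
VaR = 2.409 × 15.563% = 37.491%.
On $400,000,000: 0.37491 × $400,000,000 = $149,964,000.

$150,000,000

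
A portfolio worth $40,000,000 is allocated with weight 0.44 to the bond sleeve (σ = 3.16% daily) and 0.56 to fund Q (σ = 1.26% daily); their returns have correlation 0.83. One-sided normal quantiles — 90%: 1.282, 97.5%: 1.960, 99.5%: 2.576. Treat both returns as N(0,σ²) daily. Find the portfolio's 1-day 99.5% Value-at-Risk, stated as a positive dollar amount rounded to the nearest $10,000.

$2,080,000

σ_p² = 0.44²·3.16² + 0.56²·1.26² + 2·0.83·0.44·0.56·3.16·1.26 = 4.0597 (%²).
σ_p = √4.0597 = 2.015%.
VaR = 2.576 × 2.015% = 5.191%; on $40,000,000 that is $2,076,400.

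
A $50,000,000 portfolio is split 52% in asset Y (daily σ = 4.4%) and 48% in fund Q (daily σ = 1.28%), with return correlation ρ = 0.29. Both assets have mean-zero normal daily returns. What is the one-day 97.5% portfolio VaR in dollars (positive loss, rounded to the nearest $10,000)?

$2,480,000

σ_p² = 0.52²·4.4² + 0.48²·1.28² + 2·0.29·0.52·0.48·4.4·1.28 = 6.4278 (%²).
σ_p = √6.4278 = 2.535%.
At 97.5%, z = 1.960.
VaR = 1.960 × 2.535% = 4.969%; on $50,000,000 that is $2,484,500.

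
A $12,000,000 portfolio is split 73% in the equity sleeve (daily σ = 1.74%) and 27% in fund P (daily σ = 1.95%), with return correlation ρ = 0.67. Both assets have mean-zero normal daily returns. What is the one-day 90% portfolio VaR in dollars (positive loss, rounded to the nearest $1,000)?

σ_p² = 0.73²·1.74² + 0.27²·1.95² + 2·0.67·0.73·0.27·1.74·1.95 = 2.7867 (%²).
σ_p = √2.7867 = 1.669%.
At 90%, z = 1.282.
VaR = 1.282 × 1.669% = 2.140%; on $12,000,000 that is $256,800.

$257,000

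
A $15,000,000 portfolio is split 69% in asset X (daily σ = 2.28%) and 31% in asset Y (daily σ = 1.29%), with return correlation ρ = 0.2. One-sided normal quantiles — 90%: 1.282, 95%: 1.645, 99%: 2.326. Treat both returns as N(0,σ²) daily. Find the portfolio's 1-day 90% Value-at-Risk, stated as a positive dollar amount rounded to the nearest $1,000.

σ_p² = 0.69²·2.28² + 0.31²·1.29² + 2·0.2·0.69·0.31·2.28·1.29 = 2.8865 (%²).
σ_p = √2.8865 = 1.699%.
VaR = 1.282 × 1.699% = 2.178%; on $15,000,000 that is $326,700.

$327,000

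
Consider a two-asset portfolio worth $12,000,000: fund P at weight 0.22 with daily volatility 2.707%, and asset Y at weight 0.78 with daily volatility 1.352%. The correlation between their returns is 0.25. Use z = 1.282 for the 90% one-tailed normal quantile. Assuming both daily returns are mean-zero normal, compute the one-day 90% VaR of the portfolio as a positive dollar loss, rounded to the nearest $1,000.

σ_p² = 0.22²·2.707² + 0.78²·1.352² + 2·0.25·0.22·0.78·2.707·1.352 = 1.7808 (%²).
σ_p = √1.7808 = 1.334%.
VaR = 1.282 × 1.334% = 1.710%; on $12,000,000 that is $205,200.

$205,000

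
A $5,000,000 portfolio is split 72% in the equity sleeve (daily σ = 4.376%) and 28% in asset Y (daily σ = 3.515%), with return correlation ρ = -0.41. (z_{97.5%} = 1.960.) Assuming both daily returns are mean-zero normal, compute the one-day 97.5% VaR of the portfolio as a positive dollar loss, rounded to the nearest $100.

σ_p² = 0.72²·4.376² + 0.28²·3.515² + 2·-0.41·0.72·0.28·4.376·3.515 = 8.3529 (%²).
σ_p = √8.3529 = 2.890%.
VaR = 1.960 × 2.890% = 5.664%; on $5,000,000 that is $283,200.

$283,200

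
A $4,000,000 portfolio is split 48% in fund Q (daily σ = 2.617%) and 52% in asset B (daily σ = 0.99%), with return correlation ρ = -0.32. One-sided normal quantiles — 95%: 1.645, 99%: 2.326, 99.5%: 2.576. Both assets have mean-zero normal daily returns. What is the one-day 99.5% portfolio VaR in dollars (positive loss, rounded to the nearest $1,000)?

$123,000

σ_p² = 0.48²·2.617² + 0.52²·0.99² + 2·-0.32·0.48·0.52·2.617·0.99 = 1.4291 (%²).
σ_p = √1.4291 = 1.195%.
VaR = 2.576 × 1.195% = 3.078%; on $4,000,000 that is $123,120.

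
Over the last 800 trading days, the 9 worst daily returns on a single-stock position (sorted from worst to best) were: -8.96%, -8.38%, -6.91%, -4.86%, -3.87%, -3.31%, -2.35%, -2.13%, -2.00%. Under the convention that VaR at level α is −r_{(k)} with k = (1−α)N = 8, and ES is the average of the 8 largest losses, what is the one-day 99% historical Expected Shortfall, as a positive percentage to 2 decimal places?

The 8 worst returns sum to -40.77%.
ES = −(-40.77%) / 8 = 5.09625% ≈ 5.10%.

5.10%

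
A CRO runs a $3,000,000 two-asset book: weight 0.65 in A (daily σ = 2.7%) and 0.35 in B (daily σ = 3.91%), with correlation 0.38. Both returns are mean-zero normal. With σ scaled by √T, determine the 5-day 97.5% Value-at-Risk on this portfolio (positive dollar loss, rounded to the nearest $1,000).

$342,000

σ_p = √(0.65²·2.7² + 0.35²·3.91² + 2·0.38·0.65·0.35·2.7·3.91) = 2.603%.
σ_{5d} = 2.603% × √5 = 5.820%.
z(97.5%) = 1.960.
VaR = 1.960 × 5.820% = 11.407%; on $3,000,000 that is $342,210.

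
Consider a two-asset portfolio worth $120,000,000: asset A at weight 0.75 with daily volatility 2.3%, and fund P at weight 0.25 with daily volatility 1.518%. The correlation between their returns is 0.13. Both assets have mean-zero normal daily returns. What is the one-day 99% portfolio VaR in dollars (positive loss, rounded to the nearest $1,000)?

$5,063,000

σ_p² = 0.75²·2.3² + 0.25²·1.518² + 2·0.13·0.75·0.25·2.3·1.518 = 3.2899 (%²).
σ_p = √3.2899 = 1.814%.
At 99%, z = 2.326.
VaR = 2.326 × 1.814% = 4.219%; on $120,000,000 that is $5,062,800.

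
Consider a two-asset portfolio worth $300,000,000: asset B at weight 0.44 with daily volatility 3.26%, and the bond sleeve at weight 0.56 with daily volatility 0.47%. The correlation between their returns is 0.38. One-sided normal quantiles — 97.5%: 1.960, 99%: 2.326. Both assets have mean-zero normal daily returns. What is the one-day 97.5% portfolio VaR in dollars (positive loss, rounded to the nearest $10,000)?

σ_p² = 0.44²·3.26² + 0.56²·0.47² + 2·0.38·0.44·0.56·3.26·0.47 = 2.4137 (%²).
σ_p = √2.4137 = 1.554%.
VaR = 1.960 × 1.554% = 3.046%; on $300,000,000 that is $9,138,000.

$9,140,000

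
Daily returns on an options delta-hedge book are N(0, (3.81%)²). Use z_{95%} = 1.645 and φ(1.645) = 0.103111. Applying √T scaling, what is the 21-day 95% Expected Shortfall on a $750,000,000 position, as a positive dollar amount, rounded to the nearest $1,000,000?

σ_{21d} = 3.81% × √21 = 17.460%.
ES multiplier = φ(z)/(1−α) = 0.103111/0.05 = 2.062.
ES = 17.460% × 2.062 = 36.003%; on $750,000,000: $270,022,500.

$270,000,000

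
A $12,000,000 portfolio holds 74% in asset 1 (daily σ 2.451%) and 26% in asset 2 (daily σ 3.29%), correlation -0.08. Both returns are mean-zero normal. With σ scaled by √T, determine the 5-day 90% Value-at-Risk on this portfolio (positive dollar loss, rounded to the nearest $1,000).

σ_p = √(0.74²·2.451² + 0.26²·3.29² + 2·-0.08·0.74·0.26·2.451·3.29) = 1.942%.
σ_{5d} = 1.942% × √5 = 4.342%.
z(90%) = 1.282.
VaR = 1.282 × 4.342% = 5.566%; on $12,000,000 that is $667,920.

$668,000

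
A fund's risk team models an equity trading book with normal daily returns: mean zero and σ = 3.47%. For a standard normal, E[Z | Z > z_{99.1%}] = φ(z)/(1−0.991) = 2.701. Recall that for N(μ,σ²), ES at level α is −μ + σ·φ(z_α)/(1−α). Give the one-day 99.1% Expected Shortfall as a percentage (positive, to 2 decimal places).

9.37%

ES = 3.47% × 2.701 = 9.372%.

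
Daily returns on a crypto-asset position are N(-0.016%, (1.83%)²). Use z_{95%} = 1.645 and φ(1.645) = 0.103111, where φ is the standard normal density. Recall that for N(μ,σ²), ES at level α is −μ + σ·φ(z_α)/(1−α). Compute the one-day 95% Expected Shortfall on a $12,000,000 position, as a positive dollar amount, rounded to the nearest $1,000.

$455,000

Tail multiplier: φ(z)/(1−α) = 0.103111 / 0.05 = 2.062.
ES = −(-0.016%) + 1.83% × 2.062 = 3.789%.
On $12,000,000: 0.03789 × $12,000,000 = $454,680.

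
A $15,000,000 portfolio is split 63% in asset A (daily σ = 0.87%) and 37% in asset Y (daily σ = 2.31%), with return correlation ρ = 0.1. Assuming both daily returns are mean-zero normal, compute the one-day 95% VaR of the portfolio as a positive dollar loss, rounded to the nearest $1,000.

σ_p² = 0.63²·0.87² + 0.37²·2.31² + 2·0.1·0.63·0.37·0.87·2.31 = 1.1246 (%²).
σ_p = √1.1246 = 1.060%.
At 95%, z = 1.645.
VaR = 1.645 × 1.060% = 1.744%; on $15,000,000 that is $261,600.

$262,000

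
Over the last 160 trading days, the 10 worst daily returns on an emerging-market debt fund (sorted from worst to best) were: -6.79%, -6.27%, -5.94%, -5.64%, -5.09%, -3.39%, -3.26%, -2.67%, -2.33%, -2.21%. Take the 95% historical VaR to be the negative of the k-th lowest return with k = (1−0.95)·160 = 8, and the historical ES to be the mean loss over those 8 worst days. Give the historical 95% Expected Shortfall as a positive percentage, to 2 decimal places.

The 8 worst returns sum to -39.05%.
ES = −(-39.05%) / 8 = 4.88125% ≈ 4.88%.

4.88%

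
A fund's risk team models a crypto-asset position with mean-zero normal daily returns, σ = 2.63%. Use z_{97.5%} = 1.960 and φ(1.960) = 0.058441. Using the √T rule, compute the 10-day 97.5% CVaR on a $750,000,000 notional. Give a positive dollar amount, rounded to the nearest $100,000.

σ_{10d} = 2.63% × √10 = 8.317%.
ES multiplier = φ(z)/(1−α) = 0.058441/0.025 = 2.338.
ES = 8.317% × 2.338 = 19.445%; on $750,000,000: $145,837,500.

$145,800,000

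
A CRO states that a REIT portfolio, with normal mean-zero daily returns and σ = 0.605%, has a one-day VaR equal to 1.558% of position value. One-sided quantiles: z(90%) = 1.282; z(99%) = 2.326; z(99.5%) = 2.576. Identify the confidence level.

Implied z = VaR/σ = 1.558 / 0.605 = 2.575.
This matches z(99.5%) = 2.576.

99.5%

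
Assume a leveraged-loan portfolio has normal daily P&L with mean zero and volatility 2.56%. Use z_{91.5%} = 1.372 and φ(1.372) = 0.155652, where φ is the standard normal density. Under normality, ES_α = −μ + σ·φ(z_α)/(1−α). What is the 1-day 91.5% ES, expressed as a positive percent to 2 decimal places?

4.69%

Tail multiplier: φ(z)/(1−α) = 0.155652 / 0.085 = 1.831.
ES = 2.56% × 1.831 = 4.687%.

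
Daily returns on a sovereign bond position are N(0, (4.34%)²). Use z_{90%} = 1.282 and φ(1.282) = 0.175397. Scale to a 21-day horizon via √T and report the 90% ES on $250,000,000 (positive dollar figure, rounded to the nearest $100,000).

σ_{21d} = 4.34% × √21 = 19.888%.
ES multiplier = φ(z)/(1−α) = 0.175397/0.1 = 1.754.
ES = 19.888% × 1.754 = 34.884%; on $250,000,000: $87,210,000.

$87,200,000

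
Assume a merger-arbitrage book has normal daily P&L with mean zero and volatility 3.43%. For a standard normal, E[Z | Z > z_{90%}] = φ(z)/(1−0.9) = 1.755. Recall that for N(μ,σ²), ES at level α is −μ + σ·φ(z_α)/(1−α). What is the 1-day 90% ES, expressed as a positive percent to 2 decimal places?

ES = 3.43% × 1.755 = 6.020%.

6.02%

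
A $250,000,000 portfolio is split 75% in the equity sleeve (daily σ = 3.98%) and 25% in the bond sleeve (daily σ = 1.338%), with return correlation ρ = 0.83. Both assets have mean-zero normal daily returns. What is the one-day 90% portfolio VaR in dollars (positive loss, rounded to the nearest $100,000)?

σ_p² = 0.75²·3.98² + 0.25²·1.338² + 2·0.83·0.75·0.25·3.98·1.338 = 10.6796 (%²).
σ_p = √10.6796 = 3.268%.
At 90%, z = 1.282.
VaR = 1.282 × 3.268% = 4.190%; on $250,000,000 that is $10,475,000.

$10,500,000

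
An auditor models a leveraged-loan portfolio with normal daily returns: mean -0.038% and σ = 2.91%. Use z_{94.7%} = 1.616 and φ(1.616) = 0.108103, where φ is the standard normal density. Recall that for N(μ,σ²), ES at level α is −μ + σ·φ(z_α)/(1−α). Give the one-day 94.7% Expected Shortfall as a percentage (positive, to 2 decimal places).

Tail multiplier: φ(z)/(1−α) = 0.108103 / 0.053 = 2.040.
ES = −(-0.038%) + 2.91% × 2.040 = 5.974%.

5.97%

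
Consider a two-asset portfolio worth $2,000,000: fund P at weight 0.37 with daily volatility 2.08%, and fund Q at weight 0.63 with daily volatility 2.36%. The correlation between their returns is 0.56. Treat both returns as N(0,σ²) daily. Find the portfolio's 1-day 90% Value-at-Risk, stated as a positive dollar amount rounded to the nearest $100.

σ_p² = 0.37²·2.08² + 0.63²·2.36² + 2·0.56·0.37·0.63·2.08·2.36 = 4.0844 (%²).
σ_p = √4.0844 = 2.021%.
At 90%, z = 1.282.
VaR = 1.282 × 2.021% = 2.591%; on $2,000,000 that is $51,820.

$51,800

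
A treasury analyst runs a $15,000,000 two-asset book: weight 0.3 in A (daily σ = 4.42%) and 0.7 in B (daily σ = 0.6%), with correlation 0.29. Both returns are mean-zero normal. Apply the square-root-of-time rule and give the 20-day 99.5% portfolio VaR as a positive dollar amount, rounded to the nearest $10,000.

σ_p = √(0.3²·4.42² + 0.7²·0.6² + 2·0.29·0.3·0.7·4.42·0.6) = 1.503%.
σ_{20d} = 1.503% × √20 = 6.722%.
z(99.5%) = 2.576.
VaR = 2.576 × 6.722% = 17.316%; on $15,000,000 that is $2,597,400.

$2,600,000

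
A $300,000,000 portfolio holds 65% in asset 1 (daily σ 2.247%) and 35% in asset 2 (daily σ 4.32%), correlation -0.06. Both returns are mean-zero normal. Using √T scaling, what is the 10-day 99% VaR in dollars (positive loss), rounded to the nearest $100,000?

$45,000,000

σ_p = √(0.65²·2.247² + 0.35²·4.32² + 2·-0.06·0.65·0.35·2.247·4.32) = 2.038%.
σ_{10d} = 2.038% × √10 = 6.445%.
z(99%) = 2.326.
VaR = 2.326 × 6.445% = 14.991%; on $300,000,000 that is $44,973,000.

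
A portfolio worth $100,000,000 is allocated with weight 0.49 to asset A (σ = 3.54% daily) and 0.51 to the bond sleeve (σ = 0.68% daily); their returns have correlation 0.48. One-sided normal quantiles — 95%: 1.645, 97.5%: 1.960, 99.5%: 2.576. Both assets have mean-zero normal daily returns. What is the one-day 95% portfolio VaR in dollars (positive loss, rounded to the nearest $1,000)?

$3,167,000

σ_p² = 0.49²·3.54² + 0.51²·0.68² + 2·0.48·0.49·0.51·3.54·0.68 = 3.7066 (%²).
σ_p = √3.7066 = 1.925%.
VaR = 1.645 × 1.925% = 3.167%; on $100,000,000 that is $3,167,000.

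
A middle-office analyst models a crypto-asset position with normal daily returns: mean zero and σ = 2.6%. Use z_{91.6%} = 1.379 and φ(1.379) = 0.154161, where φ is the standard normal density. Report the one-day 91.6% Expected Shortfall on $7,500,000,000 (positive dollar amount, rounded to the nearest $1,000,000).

$358,000,000

Tail multiplier: φ(z)/(1−α) = 0.154161 / 0.084 = 1.835.
ES = 2.6% × 1.835 = 4.771%.
On $7,500,000,000: 0.04771 × $7,500,000,000 = $357,825,000.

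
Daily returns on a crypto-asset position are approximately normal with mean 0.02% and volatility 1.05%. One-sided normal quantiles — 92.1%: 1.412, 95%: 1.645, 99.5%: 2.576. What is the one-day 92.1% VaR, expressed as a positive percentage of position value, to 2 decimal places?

1.46%

VaR = −μ + z·σ = −(0.02%) + 1.412 × 1.05% = 1.463%.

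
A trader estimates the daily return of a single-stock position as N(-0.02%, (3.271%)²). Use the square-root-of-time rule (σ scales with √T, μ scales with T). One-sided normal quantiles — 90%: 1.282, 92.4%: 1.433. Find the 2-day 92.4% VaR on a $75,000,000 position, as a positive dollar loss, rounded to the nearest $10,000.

σ_{2d} = 3.271% × √2 = 4.626%; μ_{2d} = 2 × -0.02% = -0.040%.
VaR = −(-0.040%) + 1.433 × 4.626% = 6.669%.
On $75,000,000: 0.06669 × $75,000,000 = $5,001,750.

$5,000,000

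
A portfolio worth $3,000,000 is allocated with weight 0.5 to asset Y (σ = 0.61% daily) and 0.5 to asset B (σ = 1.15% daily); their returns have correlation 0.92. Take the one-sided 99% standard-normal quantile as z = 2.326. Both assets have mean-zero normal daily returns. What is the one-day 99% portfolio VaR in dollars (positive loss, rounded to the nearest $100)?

σ_p² = 0.5²·0.61² + 0.5²·1.15² + 2·0.92·0.5·0.5·0.61·1.15 = 0.7463 (%²).
σ_p = √0.7463 = 0.864%.
VaR = 2.326 × 0.864% = 2.010%; on $3,000,000 that is $60,300.

$60,300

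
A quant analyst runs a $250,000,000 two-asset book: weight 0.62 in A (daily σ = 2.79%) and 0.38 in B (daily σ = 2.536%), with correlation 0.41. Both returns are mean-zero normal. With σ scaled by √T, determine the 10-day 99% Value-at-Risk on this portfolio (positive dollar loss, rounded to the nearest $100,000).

$42,300,000

σ_p = √(0.62²·2.79² + 0.38²·2.536² + 2·0.41·0.62·0.38·2.79·2.536) = 2.300%.
σ_{10d} = 2.300% × √10 = 7.273%.
z(99%) = 2.326.
VaR = 2.326 × 7.273% = 16.917%; on $250,000,000 that is $42,292,500.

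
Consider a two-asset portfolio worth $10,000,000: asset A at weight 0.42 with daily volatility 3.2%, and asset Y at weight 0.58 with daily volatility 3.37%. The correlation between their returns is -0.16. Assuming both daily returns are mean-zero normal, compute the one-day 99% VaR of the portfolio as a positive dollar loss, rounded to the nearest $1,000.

σ_p² = 0.42²·3.2² + 0.58²·3.37² + 2·-0.16·0.42·0.58·3.2·3.37 = 4.7862 (%²).
σ_p = √4.7862 = 2.188%.
At 99%, z = 2.326.
VaR = 2.326 × 2.188% = 5.089%; on $10,000,000 that is $508,900.

$509,000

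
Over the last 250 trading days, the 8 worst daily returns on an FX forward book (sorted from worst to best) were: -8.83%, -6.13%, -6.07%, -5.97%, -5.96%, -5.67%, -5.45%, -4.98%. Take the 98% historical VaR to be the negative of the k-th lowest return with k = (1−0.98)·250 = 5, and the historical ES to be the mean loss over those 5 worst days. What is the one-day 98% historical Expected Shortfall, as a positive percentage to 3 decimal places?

The 5 worst returns sum to -32.96%.
ES = −(-32.96%) / 5 = 6.592%.

6.592%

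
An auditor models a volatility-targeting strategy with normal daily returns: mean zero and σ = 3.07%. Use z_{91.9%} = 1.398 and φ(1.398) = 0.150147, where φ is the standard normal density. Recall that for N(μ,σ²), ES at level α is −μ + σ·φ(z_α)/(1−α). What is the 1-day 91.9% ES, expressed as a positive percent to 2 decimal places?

5.69%

Tail multiplier: φ(z)/(1−α) = 0.150147 / 0.081 = 1.854.
ES = 3.07% × 1.854 = 5.692%.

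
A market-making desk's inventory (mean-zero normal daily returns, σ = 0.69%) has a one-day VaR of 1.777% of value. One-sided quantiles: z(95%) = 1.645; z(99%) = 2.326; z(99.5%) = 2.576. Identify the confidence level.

99.5%

Implied z = VaR/σ = 1.777 / 0.69 = 2.575.
This matches z(99.5%) = 2.576.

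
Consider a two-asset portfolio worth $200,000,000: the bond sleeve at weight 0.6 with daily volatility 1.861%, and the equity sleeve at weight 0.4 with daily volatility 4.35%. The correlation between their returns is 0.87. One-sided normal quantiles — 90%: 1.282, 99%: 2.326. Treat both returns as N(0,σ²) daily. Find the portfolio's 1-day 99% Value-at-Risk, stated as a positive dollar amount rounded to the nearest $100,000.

σ_p² = 0.6²·1.861² + 0.4²·4.35² + 2·0.87·0.6·0.4·1.861·4.35 = 7.6550 (%²).
σ_p = √7.6550 = 2.767%.
VaR = 2.326 × 2.767% = 6.436%; on $200,000,000 that is $12,872,000.

$12,900,000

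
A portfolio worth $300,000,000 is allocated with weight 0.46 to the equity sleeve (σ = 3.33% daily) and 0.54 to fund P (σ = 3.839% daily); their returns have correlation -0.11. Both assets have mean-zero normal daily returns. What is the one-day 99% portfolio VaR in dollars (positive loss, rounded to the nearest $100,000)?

$17,000,000

σ_p² = 0.46²·3.33² + 0.54²·3.839² + 2·-0.11·0.46·0.54·3.33·3.839 = 5.9454 (%²).
σ_p = √5.9454 = 2.438%.
At 99%, z = 2.326.
VaR = 2.326 × 2.438% = 5.671%; on $300,000,000 that is $17,013,000.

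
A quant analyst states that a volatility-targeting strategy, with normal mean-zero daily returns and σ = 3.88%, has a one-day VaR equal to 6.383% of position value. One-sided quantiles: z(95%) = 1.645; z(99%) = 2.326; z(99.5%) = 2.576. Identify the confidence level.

95%

Implied z = VaR/σ = 6.383 / 3.88 = 1.645.
This matches z(95%) = 1.645.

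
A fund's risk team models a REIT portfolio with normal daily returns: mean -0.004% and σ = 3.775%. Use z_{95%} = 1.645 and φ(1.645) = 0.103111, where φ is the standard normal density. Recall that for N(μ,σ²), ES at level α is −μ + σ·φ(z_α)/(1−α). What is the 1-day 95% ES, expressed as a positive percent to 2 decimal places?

7.79%

Tail multiplier: φ(z)/(1−α) = 0.103111 / 0.05 = 2.062.
ES = −(-0.004%) + 3.775% × 2.062 = 7.788%.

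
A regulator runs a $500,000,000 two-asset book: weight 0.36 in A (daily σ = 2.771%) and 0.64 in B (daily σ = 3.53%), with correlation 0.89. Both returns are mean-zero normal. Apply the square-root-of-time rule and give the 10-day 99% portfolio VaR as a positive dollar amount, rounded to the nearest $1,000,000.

$117,000,000

σ_p = √(0.36²·2.771² + 0.64²·3.53² + 2·0.89·0.36·0.64·2.771·3.53) = 3.180%.
σ_{10d} = 3.180% × √10 = 10.056%.
z(99%) = 2.326.
VaR = 2.326 × 10.056% = 23.390%; on $500,000,000 that is $116,950,000.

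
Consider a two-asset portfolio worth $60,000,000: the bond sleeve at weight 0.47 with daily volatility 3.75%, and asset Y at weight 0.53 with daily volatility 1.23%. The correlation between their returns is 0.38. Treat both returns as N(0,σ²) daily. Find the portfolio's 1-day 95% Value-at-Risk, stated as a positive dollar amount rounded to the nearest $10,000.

σ_p² = 0.47²·3.75² + 0.53²·1.23² + 2·0.38·0.47·0.53·3.75·1.23 = 4.4046 (%²).
σ_p = √4.4046 = 2.099%.
At 95%, z = 1.645.
VaR = 1.645 × 2.099% = 3.453%; on $60,000,000 that is $2,071,800.

$2,070,000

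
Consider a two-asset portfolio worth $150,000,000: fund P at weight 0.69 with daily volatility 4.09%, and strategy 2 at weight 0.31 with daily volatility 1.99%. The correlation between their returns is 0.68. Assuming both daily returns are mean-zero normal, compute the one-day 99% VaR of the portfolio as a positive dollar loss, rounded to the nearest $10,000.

σ_p² = 0.69²·4.09² + 0.31²·1.99² + 2·0.68·0.69·0.31·4.09·1.99 = 10.7125 (%²).
σ_p = √10.7125 = 3.273%.
At 99%, z = 2.326.
VaR = 2.326 × 3.273% = 7.613%; on $150,000,000 that is $11,419,500.

$11,420,000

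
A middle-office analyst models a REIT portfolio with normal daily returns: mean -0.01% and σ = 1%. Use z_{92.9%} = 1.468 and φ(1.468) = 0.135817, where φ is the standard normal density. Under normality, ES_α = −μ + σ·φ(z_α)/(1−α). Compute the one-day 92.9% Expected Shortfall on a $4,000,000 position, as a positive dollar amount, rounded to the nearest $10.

$76,920

Tail multiplier: φ(z)/(1−α) = 0.135817 / 0.071 = 1.913.
ES = −(-0.01%) + 1% × 1.913 = 1.923%.
On $4,000,000: 0.01923 × $4,000,000 = $76,920.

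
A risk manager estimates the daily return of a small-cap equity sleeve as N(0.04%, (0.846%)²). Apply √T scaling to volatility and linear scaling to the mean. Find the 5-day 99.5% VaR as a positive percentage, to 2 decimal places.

4.67%

At 99.5%, z = 2.576.
σ_{5d} = 0.846% × √5 = 1.892%; μ_{5d} = 5 × 0.04% = 0.200%.
VaR = −(0.200%) + 2.576 × 1.892% = 4.674%.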